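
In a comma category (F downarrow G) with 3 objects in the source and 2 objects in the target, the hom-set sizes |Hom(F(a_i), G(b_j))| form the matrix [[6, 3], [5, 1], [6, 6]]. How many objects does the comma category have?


Objects of (F downarrow G) are triples (a, b, h: F(a)->G(b)).
The count equals the sum of all entries in the hom-matrix.
sum(row 0) = 9
sum(row 1) = 6
sum(row 2) = 12
Grand total = 27

27


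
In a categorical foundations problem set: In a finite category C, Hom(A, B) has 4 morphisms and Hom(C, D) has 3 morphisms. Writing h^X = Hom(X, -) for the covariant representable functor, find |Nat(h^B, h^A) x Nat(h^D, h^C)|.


By the Yoneda lemma, Nat(h^B, h^A) is isomorphic to Hom(A, B),
so |Nat(h^B, h^A)| = |Hom(A, B)| and |Nat(h^D, h^C)| = |Hom(C, D)|.
|Hom(A, B)| = 4, |Hom(C, D)| = 3.
|Nat(h^B, h^A) x Nat(h^D, h^C)| = 4 * 3 = 12

12


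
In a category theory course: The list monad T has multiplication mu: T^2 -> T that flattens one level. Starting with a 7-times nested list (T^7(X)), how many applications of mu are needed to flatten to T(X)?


Each application of mu: T^2 -> T removes one layer of nesting.
Starting at depth 7 (i.e., T^7(X)), we need to reach T(X).
Number of mu applications = 7 - 1 = 6

6


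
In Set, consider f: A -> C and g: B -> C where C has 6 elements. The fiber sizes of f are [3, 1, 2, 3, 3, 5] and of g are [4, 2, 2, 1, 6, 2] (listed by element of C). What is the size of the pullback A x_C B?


The pullback A x_C B consists of pairs (a, b) with f(a) = g(b).
For each element c in C, the fiber product has |f^-1(c)| * |g^-1(c)| elements.
Summing over C: 3 * 4 + 1 * 2 + 2 * 2 + 3 * 1 + 3 * 6 + 5 * 2
= 12 + 2 + 4 + 3 + 18 + 10 = 49

49


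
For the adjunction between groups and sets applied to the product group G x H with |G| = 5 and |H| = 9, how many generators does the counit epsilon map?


The counit epsilon_K: F(U(K)) -> K of the Free-Forgetful adjunction
maps |K| generators of F(U(K)) into K. For K = G x H (the product group),
|G x H| = |G| * |H|.
Total generators mapped = 5 * 9 = 45.

45


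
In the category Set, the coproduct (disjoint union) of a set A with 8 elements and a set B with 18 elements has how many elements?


In Set, the coproduct A + B is the disjoint union.
|A + B| = |A| + |B| = 8 + 18 = 26

26


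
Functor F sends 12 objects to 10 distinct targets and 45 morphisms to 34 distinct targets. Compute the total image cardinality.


The image of F consists of distinct objects and distinct morphisms.
|Im(F)| on objects = 10
|Im(F)| on morphisms = 34
Total image cardinality = 10 + 34 = 44

44


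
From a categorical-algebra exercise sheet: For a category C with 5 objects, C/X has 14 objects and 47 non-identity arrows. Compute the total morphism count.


In the slice category C/X, objects are morphisms to X.
Identity morphisms: 14 (one per object of C/X).
Non-identity morphisms: 47.
Total = 14 + 47 = 61

61


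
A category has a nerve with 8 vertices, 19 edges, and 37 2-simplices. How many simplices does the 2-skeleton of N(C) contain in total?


The 2-skeleton of the nerve N(C) consists of simplices in dimensions 0, 1, 2:
  |N(C)_0| = 8 (objects)
  |N(C)_1| = 19 (morphisms)
  |N(C)_2| = 37 (composable pairs)
Total = 8 + 19 + 37 = 64

64


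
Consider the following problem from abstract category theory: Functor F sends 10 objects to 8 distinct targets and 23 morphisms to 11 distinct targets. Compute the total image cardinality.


The image of F consists of distinct objects and distinct morphisms.
|Im(F)| on objects = 8
|Im(F)| on morphisms = 11
Total image cardinality = 8 + 11 = 19

19


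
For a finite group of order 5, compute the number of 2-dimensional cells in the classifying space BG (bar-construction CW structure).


In the bar-construction CW model of BG, the n-cells are indexed by
n-tuples [g_1|...|g_n] of non-identity elements of G (degenerate
simplices with some g_i = e do not contribute cells), so there are
(|G| - 1)^n n-cells.
For dim = 2 with |G| = 5:
cells = (5 - 1)^2 = 4^2 = 16

16


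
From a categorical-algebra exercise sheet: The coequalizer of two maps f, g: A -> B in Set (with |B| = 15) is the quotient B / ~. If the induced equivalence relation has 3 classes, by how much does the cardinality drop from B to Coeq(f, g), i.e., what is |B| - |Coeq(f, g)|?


The coequalizer Coeq(f, g) = B / ~ has one element per equivalence class.
|B| = 15, |Coeq(f, g)| = 3.
|B| - |Coeq(f, g)| = 15 - 3 = 12.

12


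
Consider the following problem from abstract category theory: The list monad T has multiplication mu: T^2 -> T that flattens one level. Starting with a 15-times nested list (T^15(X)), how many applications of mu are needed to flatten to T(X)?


Each application of mu: T^2 -> T removes one layer of nesting.
Starting at depth 15 (i.e., T^15(X)), we need to reach T(X).
Number of mu applications = 15 - 1 = 14

14


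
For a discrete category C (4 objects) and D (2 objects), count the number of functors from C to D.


A functor from a discrete category C to D is determined by
where each object maps. Each of the 4 objects of C can map
to any of the 2 objects of D independently.
Number of functors = 2^4 = 16

16


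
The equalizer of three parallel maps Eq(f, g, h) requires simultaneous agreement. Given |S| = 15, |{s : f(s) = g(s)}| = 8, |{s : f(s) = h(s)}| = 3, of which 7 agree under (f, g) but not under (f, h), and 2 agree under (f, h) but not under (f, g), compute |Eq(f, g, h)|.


Eq(f, g, h) is the triple-agreement set: points in S where all three
maps take the same value. Using inclusion-exclusion on the pairwise data:
Pair (f, g) agrees on 8 points; pair (f, h) on 3 points.
Points agreeing under (f, g) but not (f, h) = 7; under (f, h) but not (f, g) = 2.
Triple-agreement = agreement-in-(f, g) minus points that agree under (f, g) but not (f, h):
|Eq(f, g, h)| = 8 - 7 = 1
(cross-check via (f, h): 3 - 2 = 1.)

1


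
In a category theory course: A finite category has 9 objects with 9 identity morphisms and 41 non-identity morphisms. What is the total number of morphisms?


Each object has an identity morphism, giving 9 identities.
Adding the 41 non-identity morphisms:
Total = 9 + 41 = 50

50


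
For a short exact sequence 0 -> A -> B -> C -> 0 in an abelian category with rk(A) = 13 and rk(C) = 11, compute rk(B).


For a short exact sequence 0 -> A -> B -> C -> 0,
rank is additive: rank(B) = rank(A) + rank(C).
rank(B) = 13 + 11 = 24

24


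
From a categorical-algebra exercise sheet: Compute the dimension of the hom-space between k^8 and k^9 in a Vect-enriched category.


In Vect-enriched categories, Hom(k^n, k^m) is the space of m x n matrices.
dim(Hom(k^8, k^9)) = 9 * 8 = 72

72


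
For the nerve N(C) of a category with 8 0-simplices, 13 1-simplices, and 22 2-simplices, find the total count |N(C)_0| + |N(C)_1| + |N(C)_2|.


The 2-skeleton of the nerve N(C) consists of simplices in dimensions 0, 1, 2:
  |N(C)_0| = 8 (objects)
  |N(C)_1| = 13 (morphisms)
  |N(C)_2| = 22 (composable pairs)
Total = 8 + 13 + 22 = 43

43


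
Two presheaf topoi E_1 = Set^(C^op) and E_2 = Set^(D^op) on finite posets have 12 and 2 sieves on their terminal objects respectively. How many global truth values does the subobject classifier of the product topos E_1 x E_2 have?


In a product of presheaf topoi E_1 x E_2, the subobject classifier
is Omega = Omega_1 x Omega_2 (componentwise), so
|Omega(top)| = |Omega_1(top_1)| * |Omega_2(top_2)|.
= 12 * 2 = 24.

24


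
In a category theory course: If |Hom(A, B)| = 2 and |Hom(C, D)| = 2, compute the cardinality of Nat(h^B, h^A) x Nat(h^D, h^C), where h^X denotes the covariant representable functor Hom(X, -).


By the Yoneda lemma, Nat(h^B, h^A) is isomorphic to Hom(A, B),
so |Nat(h^B, h^A)| = |Hom(A, B)| and |Nat(h^D, h^C)| = |Hom(C, D)|.
|Hom(A, B)| = 2, |Hom(C, D)| = 2.
|Nat(h^B, h^A) x Nat(h^D, h^C)| = 2 * 2 = 4

4


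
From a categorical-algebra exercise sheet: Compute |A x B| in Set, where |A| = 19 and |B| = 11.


In Set, the product A x B is the Cartesian product.
By the universal property, |A x B| = |A| * |B|.
|A x B| = 19 * 11 = 209

209


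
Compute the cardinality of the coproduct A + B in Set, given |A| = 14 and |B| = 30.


In Set, the coproduct A + B is the disjoint union.
|A + B| = |A| + |B| = 14 + 30 = 44

44


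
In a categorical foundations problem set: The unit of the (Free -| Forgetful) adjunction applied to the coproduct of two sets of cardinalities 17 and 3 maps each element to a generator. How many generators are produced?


The unit eta_X: X -> U(F(X)) of the Free-Forgetful adjunction
maps each element of X to a generator of F(X). For X = S + T (disjoint
union in Set), |S + T| = |S| + |T|.
Total mappings = 17 + 3 = 20.

20


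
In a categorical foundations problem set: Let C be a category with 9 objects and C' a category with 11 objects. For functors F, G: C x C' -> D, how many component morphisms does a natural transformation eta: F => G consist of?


A natural transformation eta: F => G assigns one component morphism per
object of the domain category.
The domain is the product category C x C', so
|Ob(C x C')| = |Ob(C)| * |Ob(C')| = 9 * 11 = 99.
Therefore eta has 99 component morphisms.

99


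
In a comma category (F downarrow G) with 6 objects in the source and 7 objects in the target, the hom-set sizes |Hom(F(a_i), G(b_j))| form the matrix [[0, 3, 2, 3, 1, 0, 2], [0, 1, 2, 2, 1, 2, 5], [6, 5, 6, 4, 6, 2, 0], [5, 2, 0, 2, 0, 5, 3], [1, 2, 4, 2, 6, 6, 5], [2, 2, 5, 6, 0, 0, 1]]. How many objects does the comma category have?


Objects of (F downarrow G) are triples (a, b, h: F(a)->G(b)).
The count equals the sum of all entries in the hom-matrix.
sum(row 0) = 11
sum(row 1) = 13
sum(row 2) = 29
sum(row 3) = 17
sum(row 4) = 26
sum(row 5) = 16
Grand total = 112

112


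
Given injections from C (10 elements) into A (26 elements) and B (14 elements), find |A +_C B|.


The pushout A +_C B identifies the images of C in A and B.
|A +_C B| = |A| + |B| - |C| (for injections).
= 26 + 14 - 10 = 30

30


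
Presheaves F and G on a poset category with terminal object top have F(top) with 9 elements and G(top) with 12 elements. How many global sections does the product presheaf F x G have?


Global sections of a presheaf on a poset with terminal top satisfy
Gamma(H) ~ H(top). Presheaves admit pointwise products, so
(F x G)(top) = F(top) x G(top) (Cartesian product).
|Gamma(F x G)| = |F(top)| * |G(top)| = 9 * 12 = 108.

108


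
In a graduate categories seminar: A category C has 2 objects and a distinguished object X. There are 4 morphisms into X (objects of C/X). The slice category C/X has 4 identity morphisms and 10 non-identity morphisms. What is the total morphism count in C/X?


In the slice category C/X, objects are morphisms to X.
Identity morphisms: 4 (one per object of C/X).
Non-identity morphisms: 10.
Total = 4 + 10 = 14

14


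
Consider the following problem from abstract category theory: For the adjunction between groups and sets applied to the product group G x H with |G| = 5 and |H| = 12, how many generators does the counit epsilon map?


The counit epsilon_K: F(U(K)) -> K of the Free-Forgetful adjunction
maps |K| generators of F(U(K)) into K. For K = G x H (the product group),
|G x H| = |G| * |H|.
Total generators mapped = 5 * 12 = 60.

60


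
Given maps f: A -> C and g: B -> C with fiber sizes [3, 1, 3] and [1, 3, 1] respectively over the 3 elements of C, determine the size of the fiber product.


The pullback A x_C B consists of pairs (a, b) with f(a) = g(b).
For each element c in C, the fiber product has |f^-1(c)| * |g^-1(c)| elements.
Summing over C: 3 * 1 + 1 * 3 + 3 * 1
= 3 + 3 + 3 = 9

9


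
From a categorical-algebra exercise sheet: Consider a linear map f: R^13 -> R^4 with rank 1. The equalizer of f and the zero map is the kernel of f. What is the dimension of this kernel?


The equalizer of f and the zero map is ker(f).
By the rank-nullity theorem: dim(ker(f)) = dim(domain) - rank(f).
dim(ker(f)) = 13 - 1 = 12

12


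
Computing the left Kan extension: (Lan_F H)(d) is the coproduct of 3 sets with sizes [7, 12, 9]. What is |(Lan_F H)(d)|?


Pointwise, the left Kan extension (Lan_F H)(d) is the colimit, indexed
by the comma category (F downarrow d), of H composed with the
projection (F downarrow d) -> C. Here that colimit is given
as a coproduct (disjoint union) of sets, so its cardinality is the
sum of the sizes of the summands.
Coproduct of sets with sizes: 7 + 12 + 9
= 28

28


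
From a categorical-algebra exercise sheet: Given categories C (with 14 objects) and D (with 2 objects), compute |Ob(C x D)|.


The product category C x D has objects that are pairs (c, d).
Number of pairs = |Ob(C)| * |Ob(D)| = 14 * 2 = 28

28


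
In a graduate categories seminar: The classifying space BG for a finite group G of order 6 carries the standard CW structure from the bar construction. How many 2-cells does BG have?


In the bar-construction CW model of BG, the n-cells are indexed by
n-tuples [g_1|...|g_n] of non-identity elements of G (degenerate
simplices with some g_i = e do not contribute cells), so there are
(|G| - 1)^n n-cells.
For dim = 2 with |G| = 6:
cells = (6 - 1)^2 = 5^2 = 25

25


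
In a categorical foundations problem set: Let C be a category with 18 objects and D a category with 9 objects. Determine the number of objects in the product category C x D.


The product category C x D has objects that are pairs (c, d).
Number of pairs = |Ob(C)| * |Ob(D)| = 18 * 9 = 162

162


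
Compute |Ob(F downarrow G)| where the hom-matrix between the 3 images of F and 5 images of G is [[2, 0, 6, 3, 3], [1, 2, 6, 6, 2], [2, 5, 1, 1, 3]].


Objects of (F downarrow G) are triples (a, b, h: F(a)->G(b)).
The count equals the sum of all entries in the hom-matrix.
sum(row 0) = 14
sum(row 1) = 17
sum(row 2) = 12
Grand total = 43

43


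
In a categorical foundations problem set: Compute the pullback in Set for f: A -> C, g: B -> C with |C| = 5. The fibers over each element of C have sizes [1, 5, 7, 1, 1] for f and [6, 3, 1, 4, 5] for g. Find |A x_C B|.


The pullback A x_C B consists of pairs (a, b) with f(a) = g(b).
For each element c in C, the fiber product has |f^-1(c)| * |g^-1(c)| elements.
Summing over C: 1 * 6 + 5 * 3 + 7 * 1 + 1 * 4 + 1 * 5
= 6 + 15 + 7 + 4 + 5 = 37

37


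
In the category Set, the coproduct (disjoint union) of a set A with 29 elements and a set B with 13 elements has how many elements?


In Set, the coproduct A + B is the disjoint union.
|A + B| = |A| + |B| = 29 + 13 = 42

42


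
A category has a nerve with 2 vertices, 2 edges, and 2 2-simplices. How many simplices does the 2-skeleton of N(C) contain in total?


The 2-skeleton of the nerve N(C) consists of simplices in dimensions 0, 1, 2:
  |N(C)_0| = 2 (objects)
  |N(C)_1| = 2 (morphisms)
  |N(C)_2| = 2 (composable pairs)
Total = 2 + 2 + 2 = 6

6


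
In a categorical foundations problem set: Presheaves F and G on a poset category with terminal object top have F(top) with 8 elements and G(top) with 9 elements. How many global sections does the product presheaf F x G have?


Global sections of a presheaf on a poset with terminal top satisfy
Gamma(H) ~ H(top). Presheaves admit pointwise products, so
(F x G)(top) = F(top) x G(top) (Cartesian product).
|Gamma(F x G)| = |F(top)| * |G(top)| = 8 * 9 = 72.

72


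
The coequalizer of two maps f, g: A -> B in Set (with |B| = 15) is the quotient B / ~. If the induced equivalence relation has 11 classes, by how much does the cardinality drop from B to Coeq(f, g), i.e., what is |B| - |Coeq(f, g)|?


The coequalizer Coeq(f, g) = B / ~ has one element per equivalence class.
|B| = 15, |Coeq(f, g)| = 11.
|B| - |Coeq(f, g)| = 15 - 11 = 4.

4


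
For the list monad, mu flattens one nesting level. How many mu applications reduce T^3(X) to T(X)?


Each application of mu: T^2 -> T removes one layer of nesting.
Starting at depth 3 (i.e., T^3(X)), we need to reach T(X).
Number of mu applications = 3 - 1 = 2

2


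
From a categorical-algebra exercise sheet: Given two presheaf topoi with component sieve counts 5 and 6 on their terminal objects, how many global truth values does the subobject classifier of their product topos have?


In a product of presheaf topoi E_1 x E_2, the subobject classifier
is Omega = Omega_1 x Omega_2 (componentwise), so
|Omega(top)| = |Omega_1(top_1)| * |Omega_2(top_2)|.
= 5 * 6 = 30.

30


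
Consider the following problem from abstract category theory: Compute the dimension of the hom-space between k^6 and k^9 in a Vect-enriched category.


In Vect-enriched categories, Hom(k^n, k^m) is the space of m x n matrices.
dim(Hom(k^6, k^9)) = 9 * 6 = 54

54


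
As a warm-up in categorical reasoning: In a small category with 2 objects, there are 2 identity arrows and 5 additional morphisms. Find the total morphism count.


Each object has an identity morphism, giving 2 identities.
Adding the 5 non-identity morphisms:
Total = 2 + 5 = 7

7


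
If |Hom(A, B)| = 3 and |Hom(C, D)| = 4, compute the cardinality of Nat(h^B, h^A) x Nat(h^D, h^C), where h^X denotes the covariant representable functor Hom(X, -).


By the Yoneda lemma, Nat(h^B, h^A) is isomorphic to Hom(A, B),
so |Nat(h^B, h^A)| = |Hom(A, B)| and |Nat(h^D, h^C)| = |Hom(C, D)|.
|Hom(A, B)| = 3, |Hom(C, D)| = 4.
|Nat(h^B, h^A) x Nat(h^D, h^C)| = 3 * 4 = 12

12


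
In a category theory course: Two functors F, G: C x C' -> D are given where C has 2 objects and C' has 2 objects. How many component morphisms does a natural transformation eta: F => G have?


A natural transformation eta: F => G assigns one component morphism per
object of the domain category.
The domain is the product category C x C', so
|Ob(C x C')| = |Ob(C)| * |Ob(C')| = 2 * 2 = 4.
Therefore eta has 4 component morphisms.

4


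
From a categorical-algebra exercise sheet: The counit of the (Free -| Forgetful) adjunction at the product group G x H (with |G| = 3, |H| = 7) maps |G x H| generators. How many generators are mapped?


The counit epsilon_K: F(U(K)) -> K of the Free-Forgetful adjunction
maps |K| generators of F(U(K)) into K. For K = G x H (the product group),
|G x H| = |G| * |H|.
Total generators mapped = 3 * 7 = 21.

21


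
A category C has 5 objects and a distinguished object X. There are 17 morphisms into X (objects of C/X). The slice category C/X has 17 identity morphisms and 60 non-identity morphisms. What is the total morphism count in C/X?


In the slice category C/X, objects are morphisms to X.
Identity morphisms: 17 (one per object of C/X).
Non-identity morphisms: 60.
Total = 17 + 60 = 77

77


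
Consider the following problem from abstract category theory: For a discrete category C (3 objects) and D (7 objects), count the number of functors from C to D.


A functor from a discrete category C to D is determined by
where each object maps. Each of the 3 objects of C can map
to any of the 7 objects of D independently.
Number of functors = 7^3 = 343

343


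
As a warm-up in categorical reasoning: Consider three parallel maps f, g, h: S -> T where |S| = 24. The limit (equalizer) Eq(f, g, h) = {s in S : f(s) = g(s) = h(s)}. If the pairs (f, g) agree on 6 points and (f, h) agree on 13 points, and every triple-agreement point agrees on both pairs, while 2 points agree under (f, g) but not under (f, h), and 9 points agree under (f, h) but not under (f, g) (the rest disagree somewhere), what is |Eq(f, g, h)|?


Eq(f, g, h) is the triple-agreement set: points in S where all three
maps take the same value. Using inclusion-exclusion on the pairwise data:
Pair (f, g) agrees on 6 points; pair (f, h) on 13 points.
Points agreeing under (f, g) but not (f, h) = 2; under (f, h) but not (f, g) = 9.
Triple-agreement = agreement-in-(f, g) minus points that agree under (f, g) but not (f, h):
|Eq(f, g, h)| = 6 - 2 = 4
(cross-check via (f, h): 13 - 9 = 4.)

4


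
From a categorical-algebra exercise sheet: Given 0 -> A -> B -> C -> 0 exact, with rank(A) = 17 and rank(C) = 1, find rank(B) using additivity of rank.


For a short exact sequence 0 -> A -> B -> C -> 0,
rank is additive: rank(B) = rank(A) + rank(C).
rank(B) = 17 + 1 = 18

18


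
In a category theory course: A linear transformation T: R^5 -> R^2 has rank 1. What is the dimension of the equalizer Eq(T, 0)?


The equalizer of f and the zero map is ker(f).
By the rank-nullity theorem: dim(ker(f)) = dim(domain) - rank(f).
dim(ker(f)) = 5 - 1 = 4

4


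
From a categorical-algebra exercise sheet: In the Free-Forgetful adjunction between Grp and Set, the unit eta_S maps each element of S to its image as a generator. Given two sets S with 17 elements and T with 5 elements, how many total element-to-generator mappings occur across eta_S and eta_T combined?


The unit eta_X: X -> U(F(X)) of the Free-Forgetful adjunction
maps each element of X to a generator of F(X). For X = S + T (disjoint
union in Set), |S + T| = |S| + |T|.
Total mappings = 17 + 5 = 22.

22


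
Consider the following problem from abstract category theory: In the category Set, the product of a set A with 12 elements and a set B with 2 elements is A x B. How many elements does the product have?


In Set, the product A x B is the Cartesian product.
By the universal property, |A x B| = |A| * |B|.
|A x B| = 12 * 2 = 24

24


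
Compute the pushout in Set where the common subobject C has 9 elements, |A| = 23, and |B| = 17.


The pushout A +_C B identifies the images of C in A and B.
|A +_C B| = |A| + |B| - |C| (for injections).
= 23 + 17 - 9 = 31

31


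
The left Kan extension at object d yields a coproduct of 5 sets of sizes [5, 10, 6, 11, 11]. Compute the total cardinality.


Pointwise, the left Kan extension (Lan_F H)(d) is the colimit, indexed
by the comma category (F downarrow d), of H composed with the
projection (F downarrow d) -> C. Here that colimit is given
as a coproduct (disjoint union) of sets, so its cardinality is the
sum of the sizes of the summands.
Coproduct of sets with sizes: 5 + 10 + 6 + 11 + 11
= 43

43


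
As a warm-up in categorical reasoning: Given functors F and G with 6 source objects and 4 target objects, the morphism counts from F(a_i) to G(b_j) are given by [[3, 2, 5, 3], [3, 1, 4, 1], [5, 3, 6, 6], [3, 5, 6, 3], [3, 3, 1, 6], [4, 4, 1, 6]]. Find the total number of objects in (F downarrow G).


Objects of (F downarrow G) are triples (a, b, h: F(a)->G(b)).
The count equals the sum of all entries in the hom-matrix.
sum(row 0) = 13
sum(row 1) = 9
sum(row 2) = 20
sum(row 3) = 17
sum(row 4) = 13
sum(row 5) = 15
Grand total = 87

87


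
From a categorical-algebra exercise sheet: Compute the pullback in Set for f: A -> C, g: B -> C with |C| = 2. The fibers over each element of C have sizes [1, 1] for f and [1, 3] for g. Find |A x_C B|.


The pullback A x_C B consists of pairs (a, b) with f(a) = g(b).
For each element c in C, the fiber product has |f^-1(c)| * |g^-1(c)| elements.
Summing over C: 1 * 1 + 1 * 3
= 1 + 3 = 4

4


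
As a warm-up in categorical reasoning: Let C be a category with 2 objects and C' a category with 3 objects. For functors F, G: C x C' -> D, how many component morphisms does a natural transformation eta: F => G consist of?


A natural transformation eta: F => G assigns one component morphism per
object of the domain category.
The domain is the product category C x C', so
|Ob(C x C')| = |Ob(C)| * |Ob(C')| = 2 * 3 = 6.
Therefore eta has 6 component morphisms.

6


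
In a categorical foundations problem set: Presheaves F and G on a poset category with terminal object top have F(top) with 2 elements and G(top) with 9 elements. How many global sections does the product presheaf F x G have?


Global sections of a presheaf on a poset with terminal top satisfy
Gamma(H) ~ H(top). Presheaves admit pointwise products, so
(F x G)(top) = F(top) x G(top) (Cartesian product).
|Gamma(F x G)| = |F(top)| * |G(top)| = 2 * 9 = 18.

18


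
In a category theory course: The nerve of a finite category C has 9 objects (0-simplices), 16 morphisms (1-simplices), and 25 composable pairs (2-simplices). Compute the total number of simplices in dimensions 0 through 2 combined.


The 2-skeleton of the nerve N(C) consists of simplices in dimensions 0, 1, 2:
  |N(C)_0| = 9 (objects)
  |N(C)_1| = 16 (morphisms)
  |N(C)_2| = 25 (composable pairs)
Total = 9 + 16 + 25 = 50

50


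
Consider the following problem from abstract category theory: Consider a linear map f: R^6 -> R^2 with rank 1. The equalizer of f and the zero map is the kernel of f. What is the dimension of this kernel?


The equalizer of f and the zero map is ker(f).
By the rank-nullity theorem: dim(ker(f)) = dim(domain) - rank(f).
dim(ker(f)) = 6 - 1 = 5

5


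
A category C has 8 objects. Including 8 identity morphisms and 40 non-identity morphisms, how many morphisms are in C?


Each object has an identity morphism, giving 8 identities.
Adding the 40 non-identity morphisms:
Total = 8 + 40 = 48

48


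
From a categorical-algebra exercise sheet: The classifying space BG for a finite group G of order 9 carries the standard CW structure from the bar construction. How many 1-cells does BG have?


In the bar-construction CW model of BG, the n-cells are indexed by
n-tuples [g_1|...|g_n] of non-identity elements of G (degenerate
simplices with some g_i = e do not contribute cells), so there are
(|G| - 1)^n n-cells.
For dim = 1 with |G| = 9:
cells = (9 - 1)^1 = 8^1 = 8

8


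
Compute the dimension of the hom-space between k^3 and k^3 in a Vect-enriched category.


In Vect-enriched categories, Hom(k^n, k^m) is the space of m x n matrices.
dim(Hom(k^3, k^3)) = 3 * 3 = 9

9


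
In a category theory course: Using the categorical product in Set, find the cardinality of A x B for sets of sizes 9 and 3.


In Set, the product A x B is the Cartesian product.
By the universal property, |A x B| = |A| * |B|.
|A x B| = 9 * 3 = 27

27


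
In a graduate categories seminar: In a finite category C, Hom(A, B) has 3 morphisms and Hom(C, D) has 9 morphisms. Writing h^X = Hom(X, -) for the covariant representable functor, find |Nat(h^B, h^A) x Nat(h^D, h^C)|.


By the Yoneda lemma, Nat(h^B, h^A) is isomorphic to Hom(A, B),
so |Nat(h^B, h^A)| = |Hom(A, B)| and |Nat(h^D, h^C)| = |Hom(C, D)|.
|Hom(A, B)| = 3, |Hom(C, D)| = 9.
|Nat(h^B, h^A) x Nat(h^D, h^C)| = 3 * 9 = 27

27


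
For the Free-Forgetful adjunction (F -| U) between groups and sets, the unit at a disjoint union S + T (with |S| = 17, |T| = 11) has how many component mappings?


The unit eta_X: X -> U(F(X)) of the Free-Forgetful adjunction
maps each element of X to a generator of F(X). For X = S + T (disjoint
union in Set), |S + T| = |S| + |T|.
Total mappings = 17 + 11 = 28.

28


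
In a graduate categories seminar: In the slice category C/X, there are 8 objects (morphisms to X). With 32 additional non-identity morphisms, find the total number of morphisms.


In the slice category C/X, objects are morphisms to X.
Identity morphisms: 8 (one per object of C/X).
Non-identity morphisms: 32.
Total = 8 + 32 = 40

40


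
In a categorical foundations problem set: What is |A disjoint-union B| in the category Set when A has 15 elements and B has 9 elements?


In Set, the coproduct A + B is the disjoint union.
|A + B| = |A| + |B| = 15 + 9 = 24

24


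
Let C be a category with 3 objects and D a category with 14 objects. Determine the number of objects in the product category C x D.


The product category C x D has objects that are pairs (c, d).
Number of pairs = |Ob(C)| * |Ob(D)| = 3 * 14 = 42

42


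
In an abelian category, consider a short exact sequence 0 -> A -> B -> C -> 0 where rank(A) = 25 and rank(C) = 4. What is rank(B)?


For a short exact sequence 0 -> A -> B -> C -> 0,
rank is additive: rank(B) = rank(A) + rank(C).
rank(B) = 25 + 4 = 29

29


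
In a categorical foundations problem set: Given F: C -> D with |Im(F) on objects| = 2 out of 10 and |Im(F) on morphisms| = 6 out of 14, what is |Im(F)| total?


The image of F consists of distinct objects and distinct morphisms.
|Im(F)| on objects = 2
|Im(F)| on morphisms = 6
Total image cardinality = 2 + 6 = 8

8


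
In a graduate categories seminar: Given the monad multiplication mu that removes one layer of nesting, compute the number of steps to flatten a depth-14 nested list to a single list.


Each application of mu: T^2 -> T removes one layer of nesting.
Starting at depth 14 (i.e., T^14(X)), we need to reach T(X).
Number of mu applications = 14 - 1 = 13

13


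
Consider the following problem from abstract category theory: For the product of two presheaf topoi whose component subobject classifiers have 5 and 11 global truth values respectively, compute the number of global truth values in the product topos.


In a product of presheaf topoi E_1 x E_2, the subobject classifier
is Omega = Omega_1 x Omega_2 (componentwise), so
|Omega(top)| = |Omega_1(top_1)| * |Omega_2(top_2)|.
= 5 * 11 = 55.

55


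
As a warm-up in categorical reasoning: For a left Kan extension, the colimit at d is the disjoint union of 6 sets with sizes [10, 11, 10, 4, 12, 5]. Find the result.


Pointwise, the left Kan extension (Lan_F H)(d) is the colimit, indexed
by the comma category (F downarrow d), of H composed with the
projection (F downarrow d) -> C. Here that colimit is given
as a coproduct (disjoint union) of sets, so its cardinality is the
sum of the sizes of the summands.
Coproduct of sets with sizes: 10 + 11 + 10 + 4 + 12 + 5
= 52

52


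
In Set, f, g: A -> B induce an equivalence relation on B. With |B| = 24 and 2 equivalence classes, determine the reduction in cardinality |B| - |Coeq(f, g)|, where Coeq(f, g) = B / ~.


The coequalizer Coeq(f, g) = B / ~ has one element per equivalence class.
|B| = 24, |Coeq(f, g)| = 2.
|B| - |Coeq(f, g)| = 24 - 2 = 22.

22


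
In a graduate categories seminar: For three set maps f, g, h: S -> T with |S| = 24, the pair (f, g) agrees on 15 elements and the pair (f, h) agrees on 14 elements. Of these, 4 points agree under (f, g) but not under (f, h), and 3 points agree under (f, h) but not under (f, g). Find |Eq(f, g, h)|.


Eq(f, g, h) is the triple-agreement set: points in S where all three
maps take the same value. Using inclusion-exclusion on the pairwise data:
Pair (f, g) agrees on 15 points; pair (f, h) on 14 points.
Points agreeing under (f, g) but not (f, h) = 4; under (f, h) but not (f, g) = 3.
Triple-agreement = agreement-in-(f, g) minus points that agree under (f, g) but not (f, h):
|Eq(f, g, h)| = 15 - 4 = 11
(cross-check via (f, h): 14 - 3 = 11.)

11


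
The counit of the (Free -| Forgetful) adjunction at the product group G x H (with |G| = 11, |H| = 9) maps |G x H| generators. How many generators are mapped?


The counit epsilon_K: F(U(K)) -> K of the Free-Forgetful adjunction
maps |K| generators of F(U(K)) into K. For K = G x H (the product group),
|G x H| = |G| * |H|.
Total generators mapped = 11 * 9 = 99.

99


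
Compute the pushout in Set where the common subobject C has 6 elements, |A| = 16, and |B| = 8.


The pushout A +_C B identifies the images of C in A and B.
|A +_C B| = |A| + |B| - |C| (for injections).
= 16 + 8 - 6 = 18

18


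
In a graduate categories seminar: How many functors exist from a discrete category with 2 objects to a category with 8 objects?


A functor from a discrete category C to D is determined by
where each object maps. Each of the 2 objects of C can map
to any of the 8 objects of D independently.
Number of functors = 8^2 = 64

64


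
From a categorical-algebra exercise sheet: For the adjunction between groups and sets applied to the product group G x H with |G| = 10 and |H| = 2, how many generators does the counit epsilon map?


The counit epsilon_K: F(U(K)) -> K of the Free-Forgetful adjunction
maps |K| generators of F(U(K)) into K. For K = G x H (the product group),
|G x H| = |G| * |H|.
Total generators mapped = 10 * 2 = 20.

20


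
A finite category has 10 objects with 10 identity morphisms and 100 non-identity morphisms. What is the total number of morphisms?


Each object has an identity morphism, giving 10 identities.
Adding the 100 non-identity morphisms:
Total = 10 + 100 = 110

110


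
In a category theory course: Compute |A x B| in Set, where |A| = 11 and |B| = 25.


In Set, the product A x B is the Cartesian product.
By the universal property, |A x B| = |A| * |B|.
|A x B| = 11 * 25 = 275

275


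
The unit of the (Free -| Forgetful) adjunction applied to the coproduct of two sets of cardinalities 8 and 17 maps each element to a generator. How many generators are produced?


The unit eta_X: X -> U(F(X)) of the Free-Forgetful adjunction
maps each element of X to a generator of F(X). For X = S + T (disjoint
union in Set), |S + T| = |S| + |T|.
Total mappings = 8 + 17 = 25.

25


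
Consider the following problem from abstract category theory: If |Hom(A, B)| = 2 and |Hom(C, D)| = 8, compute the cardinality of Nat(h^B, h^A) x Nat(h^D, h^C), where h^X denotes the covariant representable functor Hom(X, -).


By the Yoneda lemma, Nat(h^B, h^A) is isomorphic to Hom(A, B),
so |Nat(h^B, h^A)| = |Hom(A, B)| and |Nat(h^D, h^C)| = |Hom(C, D)|.
|Hom(A, B)| = 2, |Hom(C, D)| = 8.
|Nat(h^B, h^A) x Nat(h^D, h^C)| = 2 * 8 = 16

16


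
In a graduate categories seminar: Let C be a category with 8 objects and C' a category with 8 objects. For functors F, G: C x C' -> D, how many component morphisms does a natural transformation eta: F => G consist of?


A natural transformation eta: F => G assigns one component morphism per
object of the domain category.
The domain is the product category C x C', so
|Ob(C x C')| = |Ob(C)| * |Ob(C')| = 8 * 8 = 64.
Therefore eta has 64 component morphisms.

64


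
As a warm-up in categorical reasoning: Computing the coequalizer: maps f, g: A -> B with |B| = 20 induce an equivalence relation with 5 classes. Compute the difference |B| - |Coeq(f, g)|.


The coequalizer Coeq(f, g) = B / ~ has one element per equivalence class.
|B| = 20, |Coeq(f, g)| = 5.
|B| - |Coeq(f, g)| = 20 - 5 = 15.

15


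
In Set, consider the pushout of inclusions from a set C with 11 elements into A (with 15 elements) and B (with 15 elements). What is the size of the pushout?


The pushout A +_C B identifies the images of C in A and B.
|A +_C B| = |A| + |B| - |C| (for injections).
= 15 + 15 - 11 = 19

19


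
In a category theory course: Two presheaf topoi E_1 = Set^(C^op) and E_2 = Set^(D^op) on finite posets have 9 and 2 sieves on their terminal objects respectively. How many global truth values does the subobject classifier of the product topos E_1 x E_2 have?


In a product of presheaf topoi E_1 x E_2, the subobject classifier
is Omega = Omega_1 x Omega_2 (componentwise), so
|Omega(top)| = |Omega_1(top_1)| * |Omega_2(top_2)|.
= 9 * 2 = 18.

18


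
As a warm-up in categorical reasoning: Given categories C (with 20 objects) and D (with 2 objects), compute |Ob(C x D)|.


The product category C x D has objects that are pairs (c, d).
Number of pairs = |Ob(C)| * |Ob(D)| = 20 * 2 = 40

40


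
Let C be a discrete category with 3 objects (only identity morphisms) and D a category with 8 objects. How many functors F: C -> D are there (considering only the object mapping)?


A functor from a discrete category C to D is determined by
where each object maps. Each of the 3 objects of C can map
to any of the 8 objects of D independently.
Number of functors = 8^3 = 512

512


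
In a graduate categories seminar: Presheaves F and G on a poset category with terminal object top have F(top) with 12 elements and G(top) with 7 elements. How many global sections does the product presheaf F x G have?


Global sections of a presheaf on a poset with terminal top satisfy
Gamma(H) ~ H(top). Presheaves admit pointwise products, so
(F x G)(top) = F(top) x G(top) (Cartesian product).
|Gamma(F x G)| = |F(top)| * |G(top)| = 12 * 7 = 84.

84


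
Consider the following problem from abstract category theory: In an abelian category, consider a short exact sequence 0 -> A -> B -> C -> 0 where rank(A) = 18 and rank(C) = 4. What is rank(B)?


For a short exact sequence 0 -> A -> B -> C -> 0,
rank is additive: rank(B) = rank(A) + rank(C).
rank(B) = 18 + 4 = 22

22


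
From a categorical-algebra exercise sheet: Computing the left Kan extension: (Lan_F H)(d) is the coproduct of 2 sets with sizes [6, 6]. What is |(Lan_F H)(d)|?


Pointwise, the left Kan extension (Lan_F H)(d) is the colimit, indexed
by the comma category (F downarrow d), of H composed with the
projection (F downarrow d) -> C. Here that colimit is given
as a coproduct (disjoint union) of sets, so its cardinality is the
sum of the sizes of the summands.
Coproduct of sets with sizes: 6 + 6
= 12

12


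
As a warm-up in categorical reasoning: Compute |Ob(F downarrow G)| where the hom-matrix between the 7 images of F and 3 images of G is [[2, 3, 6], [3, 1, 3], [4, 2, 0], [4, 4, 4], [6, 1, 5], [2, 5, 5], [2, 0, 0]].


Objects of (F downarrow G) are triples (a, b, h: F(a)->G(b)).
The count equals the sum of all entries in the hom-matrix.
sum(row 0) = 11
sum(row 1) = 7
sum(row 2) = 6
sum(row 3) = 12
sum(row 4) = 12
sum(row 5) = 12
sum(row 6) = 2
Grand total = 62

62


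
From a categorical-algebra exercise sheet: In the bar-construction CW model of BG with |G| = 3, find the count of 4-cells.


In the bar-construction CW model of BG, the n-cells are indexed by
n-tuples [g_1|...|g_n] of non-identity elements of G (degenerate
simplices with some g_i = e do not contribute cells), so there are
(|G| - 1)^n n-cells.
For dim = 4 with |G| = 3:
cells = (3 - 1)^4 = 2^4 = 16

16


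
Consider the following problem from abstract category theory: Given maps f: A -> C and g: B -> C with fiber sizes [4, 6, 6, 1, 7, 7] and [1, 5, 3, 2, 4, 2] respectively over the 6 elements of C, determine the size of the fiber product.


The pullback A x_C B consists of pairs (a, b) with f(a) = g(b).
For each element c in C, the fiber product has |f^-1(c)| * |g^-1(c)| elements.
Summing over C: 4 * 1 + 6 * 5 + 6 * 3 + 1 * 2 + 7 * 4 + 7 * 2
= 4 + 30 + 18 + 2 + 28 + 14 = 96

96


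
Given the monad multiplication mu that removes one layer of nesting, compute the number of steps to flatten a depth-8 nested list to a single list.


Each application of mu: T^2 -> T removes one layer of nesting.
Starting at depth 8 (i.e., T^8(X)), we need to reach T(X).
Number of mu applications = 8 - 1 = 7

7


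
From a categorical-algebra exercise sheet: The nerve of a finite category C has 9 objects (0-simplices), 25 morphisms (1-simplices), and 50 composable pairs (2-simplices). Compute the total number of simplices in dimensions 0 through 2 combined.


The 2-skeleton of the nerve N(C) consists of simplices in dimensions 0, 1, 2:
  |N(C)_0| = 9 (objects)
  |N(C)_1| = 25 (morphisms)
  |N(C)_2| = 50 (composable pairs)
Total = 9 + 25 + 50 = 84

84


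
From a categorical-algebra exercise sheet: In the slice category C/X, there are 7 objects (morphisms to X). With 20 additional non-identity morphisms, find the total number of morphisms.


In the slice category C/X, objects are morphisms to X.
Identity morphisms: 7 (one per object of C/X).
Non-identity morphisms: 20.
Total = 7 + 20 = 27

27


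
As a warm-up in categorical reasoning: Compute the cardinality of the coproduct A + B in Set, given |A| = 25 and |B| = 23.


In Set, the coproduct A + B is the disjoint union.
|A + B| = |A| + |B| = 25 + 23 = 48

48


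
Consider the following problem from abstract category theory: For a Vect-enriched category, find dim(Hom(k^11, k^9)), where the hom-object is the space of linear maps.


In Vect-enriched categories, Hom(k^n, k^m) is the space of m x n matrices.
dim(Hom(k^11, k^9)) = 9 * 11 = 99

99


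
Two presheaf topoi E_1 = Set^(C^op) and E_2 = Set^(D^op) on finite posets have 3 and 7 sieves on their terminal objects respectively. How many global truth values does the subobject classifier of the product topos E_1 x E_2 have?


In a product of presheaf topoi E_1 x E_2, the subobject classifier
is Omega = Omega_1 x Omega_2 (componentwise), so
|Omega(top)| = |Omega_1(top_1)| * |Omega_2(top_2)|.
= 3 * 7 = 21.

21
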